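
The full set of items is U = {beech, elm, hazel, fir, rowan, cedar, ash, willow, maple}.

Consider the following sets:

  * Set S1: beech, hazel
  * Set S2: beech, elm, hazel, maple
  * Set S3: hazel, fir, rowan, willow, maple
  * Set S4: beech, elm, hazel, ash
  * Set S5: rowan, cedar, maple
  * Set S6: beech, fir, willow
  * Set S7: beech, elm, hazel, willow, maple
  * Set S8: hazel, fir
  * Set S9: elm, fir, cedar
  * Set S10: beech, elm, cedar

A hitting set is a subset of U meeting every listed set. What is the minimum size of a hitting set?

The 3 items {hazel, cedar, willow} hit every set.
No choice of 2 items meets every set, so 3 is the minimum.

3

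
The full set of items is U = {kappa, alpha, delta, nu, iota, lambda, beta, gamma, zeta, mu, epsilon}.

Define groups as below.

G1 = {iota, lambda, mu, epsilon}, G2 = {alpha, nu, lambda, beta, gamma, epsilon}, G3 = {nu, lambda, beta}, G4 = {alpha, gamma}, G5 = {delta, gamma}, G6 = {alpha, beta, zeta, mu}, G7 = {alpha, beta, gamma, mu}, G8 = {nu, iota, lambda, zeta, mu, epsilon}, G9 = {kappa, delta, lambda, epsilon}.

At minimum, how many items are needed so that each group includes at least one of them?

Take H = {lambda, gamma, mu}. Each listed group contains at least one of these, so H is a hitting set of size 3.
No choice of 2 items meets every group, so 3 is the minimum.

3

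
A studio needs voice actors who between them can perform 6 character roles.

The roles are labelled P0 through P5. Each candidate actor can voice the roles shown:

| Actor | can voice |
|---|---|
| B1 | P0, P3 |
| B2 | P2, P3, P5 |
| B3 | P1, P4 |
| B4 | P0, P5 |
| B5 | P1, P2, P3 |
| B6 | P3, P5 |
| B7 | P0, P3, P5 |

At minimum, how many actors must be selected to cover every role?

B2 and B3 and B7 together: B2 ∪ B3 ∪ B7 = {P0, P1, P2, P3, P4, P5} — every role is covered.
Only B3 contains P4, so B3 is forced; the remaining 4 roles need at least 2 more actors (each remaining actor adds at most 3) — so at least 3 actors are needed, and 3 is optimal.

3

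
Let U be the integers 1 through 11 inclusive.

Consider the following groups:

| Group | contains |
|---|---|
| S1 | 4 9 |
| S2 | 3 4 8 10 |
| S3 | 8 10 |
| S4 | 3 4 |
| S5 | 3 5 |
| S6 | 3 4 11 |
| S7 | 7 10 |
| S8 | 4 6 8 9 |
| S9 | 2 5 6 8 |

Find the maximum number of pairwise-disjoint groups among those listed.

S5, S7, S8 are pairwise disjoint (S5={3,5}; S7={7,10}; S8={4,6,8,9}).
Every remaining group overlaps one of these, and no 4 of the listed groups are pairwise disjoint, so 3 is the maximum.

3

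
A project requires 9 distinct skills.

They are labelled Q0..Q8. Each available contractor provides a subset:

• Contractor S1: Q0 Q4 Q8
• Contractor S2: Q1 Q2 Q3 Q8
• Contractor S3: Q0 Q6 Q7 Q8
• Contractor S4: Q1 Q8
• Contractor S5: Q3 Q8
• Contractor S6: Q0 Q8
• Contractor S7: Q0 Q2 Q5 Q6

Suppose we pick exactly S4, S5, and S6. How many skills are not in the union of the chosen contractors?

Union of S4, S5, S6 = {Q0, Q1, Q3, Q8}.
Not covered: Q2, Q4, Q5, Q6, Q7 — 5 skills.

5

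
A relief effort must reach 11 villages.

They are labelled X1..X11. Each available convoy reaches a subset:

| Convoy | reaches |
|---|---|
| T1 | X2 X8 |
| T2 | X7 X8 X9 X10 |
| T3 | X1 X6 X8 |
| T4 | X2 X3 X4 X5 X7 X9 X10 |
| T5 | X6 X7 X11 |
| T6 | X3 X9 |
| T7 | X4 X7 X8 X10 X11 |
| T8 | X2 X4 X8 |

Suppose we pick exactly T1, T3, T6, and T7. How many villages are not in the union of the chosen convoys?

Union of T1, T3, T6, T7 = {X1, X2, X3, X4, X6, X7, X8, X9, X10, X11}.
Not covered: X5 — 1 village.

1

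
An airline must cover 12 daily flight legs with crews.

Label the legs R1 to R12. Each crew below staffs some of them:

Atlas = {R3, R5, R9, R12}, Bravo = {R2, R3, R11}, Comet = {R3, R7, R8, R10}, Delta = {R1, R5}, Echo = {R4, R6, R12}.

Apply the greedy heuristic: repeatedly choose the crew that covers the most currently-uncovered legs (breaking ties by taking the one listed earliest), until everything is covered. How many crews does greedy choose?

Greedy: pick Atlas (covers 4 new) → pick Comet (covers 3 new) → pick Bravo (covers 2 new) → pick Echo (covers 2 new) → pick Delta (covers 1 new). Total picks: 5.

5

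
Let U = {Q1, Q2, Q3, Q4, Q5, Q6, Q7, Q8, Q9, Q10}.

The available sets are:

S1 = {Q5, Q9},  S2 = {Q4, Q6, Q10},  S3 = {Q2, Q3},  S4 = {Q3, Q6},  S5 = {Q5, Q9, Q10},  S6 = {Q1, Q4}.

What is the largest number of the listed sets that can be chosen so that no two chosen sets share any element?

3

S1, S4, S6 are pairwise disjoint (S1={Q5,Q9}; S4={Q3,Q6}; S6={Q1,Q4}).
Every remaining set overlaps one of these, and no 4 of the listed sets are pairwise disjoint, so 3 is the maximum.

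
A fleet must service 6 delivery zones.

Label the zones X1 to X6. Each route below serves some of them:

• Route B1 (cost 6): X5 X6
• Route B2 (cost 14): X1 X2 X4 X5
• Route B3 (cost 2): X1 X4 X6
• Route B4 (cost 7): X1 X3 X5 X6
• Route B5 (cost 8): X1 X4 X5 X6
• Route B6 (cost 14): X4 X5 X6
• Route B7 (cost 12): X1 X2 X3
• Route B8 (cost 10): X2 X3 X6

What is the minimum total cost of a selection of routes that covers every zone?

B5, B8 together cover every zone (B5 ∪ B8 = {X1, X2, X3, X4, X5, X6}); total cost 8 + 10 = 18.
The greedy pick B3, B4, B8 costs 19; no covering selection beats 18.

18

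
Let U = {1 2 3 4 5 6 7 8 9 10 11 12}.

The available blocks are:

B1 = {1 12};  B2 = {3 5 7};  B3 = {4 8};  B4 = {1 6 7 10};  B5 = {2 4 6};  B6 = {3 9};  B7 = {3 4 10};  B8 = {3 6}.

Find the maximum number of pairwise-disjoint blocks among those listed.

B1, B3, B6 are pairwise disjoint (B1={1,12}; B3={4,8}; B6={3,9}).
Every remaining block overlaps one of these, and no 4 of the listed blocks are pairwise disjoint, so 3 is the maximum.

3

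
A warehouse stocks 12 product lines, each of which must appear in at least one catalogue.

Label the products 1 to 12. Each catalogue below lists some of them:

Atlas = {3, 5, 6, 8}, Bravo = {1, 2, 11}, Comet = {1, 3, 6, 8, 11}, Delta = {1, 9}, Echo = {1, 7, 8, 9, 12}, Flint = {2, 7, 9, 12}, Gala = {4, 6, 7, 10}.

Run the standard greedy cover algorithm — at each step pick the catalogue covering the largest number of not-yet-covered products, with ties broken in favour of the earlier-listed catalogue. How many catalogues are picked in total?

Greedy: pick Comet (covers 5 new) → pick Flint (covers 4 new) → pick Gala (covers 2 new) → pick Atlas (covers 1 new). Total picks: 4.

4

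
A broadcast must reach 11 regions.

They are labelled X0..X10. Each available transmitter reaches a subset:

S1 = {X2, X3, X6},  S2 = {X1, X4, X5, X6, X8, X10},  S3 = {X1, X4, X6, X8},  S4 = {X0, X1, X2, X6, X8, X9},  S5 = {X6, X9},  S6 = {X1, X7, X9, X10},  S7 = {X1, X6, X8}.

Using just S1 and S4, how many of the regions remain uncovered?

4

Union of S1, S4 = {X0, X1, X2, X3, X6, X8, X9}.
Not covered: X4, X5, X7, X10 — 4 regions.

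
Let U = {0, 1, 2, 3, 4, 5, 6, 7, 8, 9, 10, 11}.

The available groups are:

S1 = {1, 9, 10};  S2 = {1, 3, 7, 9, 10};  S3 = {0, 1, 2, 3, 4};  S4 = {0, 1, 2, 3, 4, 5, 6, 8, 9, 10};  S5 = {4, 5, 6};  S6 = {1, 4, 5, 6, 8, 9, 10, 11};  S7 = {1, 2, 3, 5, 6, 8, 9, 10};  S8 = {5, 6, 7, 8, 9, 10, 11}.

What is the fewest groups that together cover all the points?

2

S3 and S8 cover everything between them: the union {0, 1, 2, 3, 4, 5, 6, 7, 8, 9, 10, 11} is all of U.
No single group has all 12 points (the largest, S4, has 10), so 2 is optimal.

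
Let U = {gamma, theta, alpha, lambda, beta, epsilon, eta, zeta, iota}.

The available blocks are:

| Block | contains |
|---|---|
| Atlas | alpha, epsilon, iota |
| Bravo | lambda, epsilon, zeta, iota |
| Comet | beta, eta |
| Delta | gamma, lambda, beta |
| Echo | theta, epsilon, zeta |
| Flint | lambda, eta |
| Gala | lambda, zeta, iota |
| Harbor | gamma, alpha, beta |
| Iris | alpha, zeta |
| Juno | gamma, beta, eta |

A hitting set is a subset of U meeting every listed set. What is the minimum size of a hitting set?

The 4 items {lambda, beta, zeta, iota} hit every block.
No choice of 3 items meets every block, so 4 is the minimum.

4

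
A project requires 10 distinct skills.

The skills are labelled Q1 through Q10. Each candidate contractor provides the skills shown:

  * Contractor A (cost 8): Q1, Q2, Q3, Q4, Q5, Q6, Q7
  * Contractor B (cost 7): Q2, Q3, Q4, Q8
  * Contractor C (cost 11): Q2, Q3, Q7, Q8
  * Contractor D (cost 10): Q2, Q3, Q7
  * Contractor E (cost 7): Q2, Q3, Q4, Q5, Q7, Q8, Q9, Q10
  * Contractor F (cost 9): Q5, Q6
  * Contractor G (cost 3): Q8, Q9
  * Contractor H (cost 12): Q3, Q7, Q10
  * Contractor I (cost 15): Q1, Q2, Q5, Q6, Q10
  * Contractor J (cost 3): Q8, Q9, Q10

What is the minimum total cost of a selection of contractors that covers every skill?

A, J together cover every skill (A ∪ J = {Q1, Q2, Q3, Q4, Q5, Q6, Q7, Q8, Q9, Q10}); total cost 8 + 3 = 11.
The greedy pick E, A costs 15; no covering selection beats 11.

11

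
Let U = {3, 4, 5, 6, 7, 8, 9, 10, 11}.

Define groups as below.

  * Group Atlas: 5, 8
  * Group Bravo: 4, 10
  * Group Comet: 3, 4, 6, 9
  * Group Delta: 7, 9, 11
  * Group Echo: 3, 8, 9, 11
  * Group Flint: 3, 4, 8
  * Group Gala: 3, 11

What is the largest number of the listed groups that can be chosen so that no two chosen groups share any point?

3

Atlas, Bravo, Delta are pairwise disjoint (Atlas={5,8}; Bravo={4,10}; Delta={7,9,11}).
Every remaining group overlaps one of these, and no 4 of the listed groups are pairwise disjoint, so 3 is the maximum.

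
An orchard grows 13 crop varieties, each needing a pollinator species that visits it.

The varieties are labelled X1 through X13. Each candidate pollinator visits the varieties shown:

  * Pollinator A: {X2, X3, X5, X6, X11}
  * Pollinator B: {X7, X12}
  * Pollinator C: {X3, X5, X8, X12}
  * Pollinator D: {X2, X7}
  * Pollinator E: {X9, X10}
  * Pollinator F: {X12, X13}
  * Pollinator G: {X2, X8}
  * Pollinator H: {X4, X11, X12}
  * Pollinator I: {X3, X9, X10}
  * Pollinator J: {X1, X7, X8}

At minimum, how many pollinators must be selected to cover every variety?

Take {A, F, H, I, J}. Their union is {X1, X2, X3, X4, X5, X6, X7, X8, X9, X10, X11, X12, X13}, which is all 13 varieties.
No 4 of the 10 pollinators cover everything (all 210 combinations miss at least one variety), so 5 is optimal.

5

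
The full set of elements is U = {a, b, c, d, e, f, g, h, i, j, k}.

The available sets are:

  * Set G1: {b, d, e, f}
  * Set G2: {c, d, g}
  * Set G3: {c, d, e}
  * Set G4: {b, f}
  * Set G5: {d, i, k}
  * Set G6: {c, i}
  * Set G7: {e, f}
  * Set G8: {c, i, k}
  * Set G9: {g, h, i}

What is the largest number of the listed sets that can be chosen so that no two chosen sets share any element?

3

G3, G4, G9 are pairwise disjoint (G3={c,d,e}; G4={b,f}; G9={g,h,i}).
Every remaining set overlaps one of these, and no 4 of the listed sets are pairwise disjoint, so 3 is the maximum.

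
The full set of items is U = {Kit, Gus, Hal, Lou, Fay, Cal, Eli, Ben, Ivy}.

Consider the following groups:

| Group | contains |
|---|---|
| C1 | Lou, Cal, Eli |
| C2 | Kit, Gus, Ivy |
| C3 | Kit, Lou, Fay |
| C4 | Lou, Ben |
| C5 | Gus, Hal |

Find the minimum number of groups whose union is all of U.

C1 and C2 and C3 and C4 and C5 together: C1 ∪ C2 ∪ C3 ∪ C4 ∪ C5 = {Kit, Gus, Hal, Lou, Fay, Cal, Eli, Ben, Ivy} — every item is covered.
No 4 of the 5 groups cover everything (all 5 combinations miss at least one item), so 5 is optimal.

5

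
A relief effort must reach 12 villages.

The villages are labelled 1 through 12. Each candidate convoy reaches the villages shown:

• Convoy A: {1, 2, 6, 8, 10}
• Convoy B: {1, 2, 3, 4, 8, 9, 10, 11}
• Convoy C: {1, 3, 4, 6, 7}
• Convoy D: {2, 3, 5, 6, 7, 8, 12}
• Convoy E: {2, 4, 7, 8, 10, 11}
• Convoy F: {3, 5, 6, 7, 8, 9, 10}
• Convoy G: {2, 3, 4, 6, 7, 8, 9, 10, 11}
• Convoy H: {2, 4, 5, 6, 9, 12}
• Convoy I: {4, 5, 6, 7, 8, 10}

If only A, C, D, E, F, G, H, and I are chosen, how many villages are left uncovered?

Union of A, C, D, E, F, G, H, I = {1, 2, 3, 4, 5, 6, 7, 8, 9, 10, 11, 12} — that's every village, so 0 are uncovered.

0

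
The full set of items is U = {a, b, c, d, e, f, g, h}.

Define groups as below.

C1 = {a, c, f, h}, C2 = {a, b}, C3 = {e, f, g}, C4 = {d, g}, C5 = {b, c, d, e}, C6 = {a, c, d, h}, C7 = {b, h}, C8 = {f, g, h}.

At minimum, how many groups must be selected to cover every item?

C1 and C5 and C8 together: C1 ∪ C5 ∪ C8 = {a, b, c, d, e, f, g, h} — every item is covered.
No 2 of the 8 groups cover everything (all 28 combinations miss at least one item), so 3 is optimal.

3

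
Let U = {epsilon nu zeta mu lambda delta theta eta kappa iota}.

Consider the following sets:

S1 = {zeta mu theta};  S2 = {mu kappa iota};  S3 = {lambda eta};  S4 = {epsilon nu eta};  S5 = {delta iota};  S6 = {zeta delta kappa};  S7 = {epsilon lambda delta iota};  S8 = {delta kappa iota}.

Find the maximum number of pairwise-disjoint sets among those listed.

S1, S4, S8 are pairwise disjoint (S1={zeta,mu,theta}; S4={epsilon,nu,eta}; S8={delta,kappa,iota}).
Every remaining set overlaps one of these, and no 4 of the listed sets are pairwise disjoint, so 3 is the maximum.

3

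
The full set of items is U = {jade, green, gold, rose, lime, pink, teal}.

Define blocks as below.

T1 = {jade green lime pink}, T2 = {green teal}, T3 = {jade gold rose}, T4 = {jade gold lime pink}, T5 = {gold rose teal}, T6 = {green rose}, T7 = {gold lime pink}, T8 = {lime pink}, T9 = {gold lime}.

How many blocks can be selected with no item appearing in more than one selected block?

3

T2, T3, T8 are pairwise disjoint (T2={green,teal}; T3={jade,gold,rose}; T8={lime,pink}).
Every remaining block overlaps one of these, and no 4 of the listed blocks are pairwise disjoint, so 3 is the maximum.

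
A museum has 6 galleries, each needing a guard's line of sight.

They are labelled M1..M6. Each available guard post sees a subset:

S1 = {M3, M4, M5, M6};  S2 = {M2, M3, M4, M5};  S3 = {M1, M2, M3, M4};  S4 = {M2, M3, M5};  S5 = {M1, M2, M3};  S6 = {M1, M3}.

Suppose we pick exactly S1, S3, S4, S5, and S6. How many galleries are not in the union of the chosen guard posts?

Union of S1, S3, S4, S5, S6 = {M1, M2, M3, M4, M5, M6} — that's every gallery, so 0 are uncovered.

0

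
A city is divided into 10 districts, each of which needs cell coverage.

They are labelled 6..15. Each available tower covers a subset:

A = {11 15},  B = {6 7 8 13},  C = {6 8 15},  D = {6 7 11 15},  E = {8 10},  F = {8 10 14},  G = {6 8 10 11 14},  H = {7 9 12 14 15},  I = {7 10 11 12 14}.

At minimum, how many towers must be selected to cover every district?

B and H and I together: B ∪ H ∪ I = {6, 7, 8, 9, 10, 11, 12, 13, 14, 15} — every district is covered.
Only H contains 9, so H is forced; the remaining 5 districts need at least 2 more towers (each remaining tower adds at most 4) — so at least 3 towers are needed, and 3 is optimal.

3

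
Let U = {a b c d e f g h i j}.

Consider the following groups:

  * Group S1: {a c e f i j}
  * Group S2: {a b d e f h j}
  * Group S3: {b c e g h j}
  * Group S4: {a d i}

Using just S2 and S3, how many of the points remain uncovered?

1

Union of S2, S3 = {a, b, c, d, e, f, g, h, j}.
Not covered: i — 1 point.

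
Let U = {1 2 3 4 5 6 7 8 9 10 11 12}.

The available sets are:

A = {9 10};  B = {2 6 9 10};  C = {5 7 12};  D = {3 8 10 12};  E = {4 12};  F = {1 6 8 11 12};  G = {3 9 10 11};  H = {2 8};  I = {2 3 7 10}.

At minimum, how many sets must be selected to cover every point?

Take {C, E, F, G, I}. Their union is {1, 2, 3, 4, 5, 6, 7, 8, 9, 10, 11, 12}, which is all 12 points.
No 4 of the 9 sets cover everything (all 126 combinations miss at least one point), so 5 is optimal.

5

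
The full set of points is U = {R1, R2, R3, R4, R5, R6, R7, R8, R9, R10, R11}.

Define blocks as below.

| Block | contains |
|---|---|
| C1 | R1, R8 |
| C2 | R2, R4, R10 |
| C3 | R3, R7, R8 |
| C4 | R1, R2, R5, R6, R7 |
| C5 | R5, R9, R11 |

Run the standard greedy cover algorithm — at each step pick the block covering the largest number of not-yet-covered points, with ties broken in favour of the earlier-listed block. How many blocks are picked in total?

Greedy: pick C4 (covers 5 new) → pick C2 (covers 2 new) → pick C3 (covers 2 new) → pick C5 (covers 2 new). Total picks: 4.

4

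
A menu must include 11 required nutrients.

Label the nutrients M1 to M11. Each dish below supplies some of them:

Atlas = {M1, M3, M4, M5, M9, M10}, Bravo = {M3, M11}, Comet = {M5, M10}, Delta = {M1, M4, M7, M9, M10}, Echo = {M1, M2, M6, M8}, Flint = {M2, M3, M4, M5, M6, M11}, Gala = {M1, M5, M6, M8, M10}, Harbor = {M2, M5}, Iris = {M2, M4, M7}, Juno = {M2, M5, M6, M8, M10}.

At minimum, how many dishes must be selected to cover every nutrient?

Take {Delta, Flint, Juno}. Their union is {M1, M2, M3, M4, M5, M6, M7, M8, M9, M10, M11}, which is all 11 nutrients.
No 2 of the 10 dishes cover everything (all 45 combinations miss at least one nutrient), so 3 is optimal.

3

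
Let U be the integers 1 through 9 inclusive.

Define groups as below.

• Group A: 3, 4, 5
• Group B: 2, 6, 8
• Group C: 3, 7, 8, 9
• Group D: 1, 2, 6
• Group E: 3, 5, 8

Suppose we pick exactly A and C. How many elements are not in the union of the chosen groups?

Union of A, C = {3, 4, 5, 7, 8, 9}.
Not covered: 1, 2, 6 — 3 elements.

3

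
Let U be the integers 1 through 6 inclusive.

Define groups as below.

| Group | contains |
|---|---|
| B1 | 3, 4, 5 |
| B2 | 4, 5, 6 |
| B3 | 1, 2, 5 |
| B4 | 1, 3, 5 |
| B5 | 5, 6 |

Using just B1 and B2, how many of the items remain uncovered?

Union of B1, B2 = {3, 4, 5, 6}.
Not covered: 1, 2 — 2 items.

2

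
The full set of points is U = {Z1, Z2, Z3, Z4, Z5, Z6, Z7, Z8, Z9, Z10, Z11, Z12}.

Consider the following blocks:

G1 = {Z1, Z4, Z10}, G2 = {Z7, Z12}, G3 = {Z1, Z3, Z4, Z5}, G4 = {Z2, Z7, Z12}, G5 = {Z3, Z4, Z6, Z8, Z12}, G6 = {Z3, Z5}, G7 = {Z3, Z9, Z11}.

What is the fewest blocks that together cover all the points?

5

Take {G1, G4, G5, G6, G7}. Their union is {Z1, Z2, Z3, Z4, Z5, Z6, Z7, Z8, Z9, Z10, Z11, Z12}, which is all 12 points.
Only G5 contains Z6, so G5 is forced; the remaining 7 points need at least 4 more blocks (each remaining block adds at most 2) — so at least 5 blocks are needed, and 5 is optimal.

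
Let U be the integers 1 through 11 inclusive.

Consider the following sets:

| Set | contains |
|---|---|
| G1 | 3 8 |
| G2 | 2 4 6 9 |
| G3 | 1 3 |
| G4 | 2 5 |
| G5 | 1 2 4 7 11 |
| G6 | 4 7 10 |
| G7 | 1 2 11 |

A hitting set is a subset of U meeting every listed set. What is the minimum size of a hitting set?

Take H = {2, 3, 4}. Each listed set contains at least one of these, so H is a hitting set of size 3.
The sets G1, G6, G7 are pairwise disjoint, so any hitting set needs a separate element for each — at least 3. Hence 3 is optimal.

3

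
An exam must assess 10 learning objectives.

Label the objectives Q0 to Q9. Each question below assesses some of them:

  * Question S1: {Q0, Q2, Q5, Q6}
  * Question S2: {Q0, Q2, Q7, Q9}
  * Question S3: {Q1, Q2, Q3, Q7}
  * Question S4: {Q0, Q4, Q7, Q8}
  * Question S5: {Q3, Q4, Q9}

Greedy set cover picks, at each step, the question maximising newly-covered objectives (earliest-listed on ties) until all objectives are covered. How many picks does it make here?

Greedy: pick S1 (covers 4 new) → pick S3 (covers 3 new) → pick S4 (covers 2 new) → pick S2 (covers 1 new). Total picks: 4.

4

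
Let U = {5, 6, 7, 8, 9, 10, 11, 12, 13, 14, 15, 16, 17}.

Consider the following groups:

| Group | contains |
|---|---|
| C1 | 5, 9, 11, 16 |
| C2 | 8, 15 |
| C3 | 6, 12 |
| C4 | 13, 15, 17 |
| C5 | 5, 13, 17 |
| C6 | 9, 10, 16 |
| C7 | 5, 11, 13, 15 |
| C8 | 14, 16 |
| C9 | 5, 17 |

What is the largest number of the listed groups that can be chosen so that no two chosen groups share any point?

C2, C3, C5, C6 are pairwise disjoint (C2={8,15}; C3={6,12}; C5={5,13,17}; C6={9,10,16}).
Every remaining group overlaps one of these, and no 5 of the listed groups are pairwise disjoint, so 4 is the maximum.

4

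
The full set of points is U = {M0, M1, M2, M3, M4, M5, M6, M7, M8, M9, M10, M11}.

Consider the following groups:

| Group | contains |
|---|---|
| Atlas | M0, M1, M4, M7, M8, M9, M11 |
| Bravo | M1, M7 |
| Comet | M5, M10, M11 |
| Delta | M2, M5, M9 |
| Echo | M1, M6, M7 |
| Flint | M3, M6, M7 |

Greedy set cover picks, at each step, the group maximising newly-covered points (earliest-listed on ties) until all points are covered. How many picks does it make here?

4

Greedy: pick Atlas (covers 7 new) → pick Comet (covers 2 new) → pick Flint (covers 2 new) → pick Delta (covers 1 new). Total picks: 4.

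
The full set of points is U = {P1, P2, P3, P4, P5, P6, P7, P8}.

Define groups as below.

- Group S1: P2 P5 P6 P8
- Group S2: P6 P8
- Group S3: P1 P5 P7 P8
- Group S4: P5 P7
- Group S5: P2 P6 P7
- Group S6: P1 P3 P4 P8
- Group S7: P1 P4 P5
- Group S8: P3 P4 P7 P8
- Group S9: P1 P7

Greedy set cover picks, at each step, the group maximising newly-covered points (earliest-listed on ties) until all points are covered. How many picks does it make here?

3

Greedy: pick S1 (covers 4 new) → pick S6 (covers 3 new) → pick S3 (covers 1 new). Total picks: 3.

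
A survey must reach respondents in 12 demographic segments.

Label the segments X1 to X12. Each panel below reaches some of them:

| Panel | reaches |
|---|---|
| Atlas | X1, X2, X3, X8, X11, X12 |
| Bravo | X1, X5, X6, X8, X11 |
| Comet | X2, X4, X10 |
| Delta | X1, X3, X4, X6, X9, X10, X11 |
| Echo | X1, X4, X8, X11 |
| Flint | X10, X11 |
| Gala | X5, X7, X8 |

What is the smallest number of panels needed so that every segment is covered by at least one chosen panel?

Atlas and Delta and Gala together: Atlas ∪ Delta ∪ Gala = {X1, X2, X3, X4, X5, X6, X7, X8, X9, X10, X11, X12} — every segment is covered.
Only Gala contains X7, so Gala is forced; the remaining 9 segments need at least 2 more panels (each remaining panel adds at most 7) — so at least 3 panels are needed, and 3 is optimal.

3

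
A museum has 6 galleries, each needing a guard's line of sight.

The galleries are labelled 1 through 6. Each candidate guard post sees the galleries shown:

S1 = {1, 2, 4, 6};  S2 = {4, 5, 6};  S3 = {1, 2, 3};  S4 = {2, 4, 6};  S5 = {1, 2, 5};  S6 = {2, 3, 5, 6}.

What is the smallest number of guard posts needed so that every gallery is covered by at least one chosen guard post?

Take {S1, S6}. Their union is {1, 2, 3, 4, 5, 6}, which is all 6 galleries.
No single guard post has all 6 galleries (the largest, S1, has 4), so 2 is optimal.

2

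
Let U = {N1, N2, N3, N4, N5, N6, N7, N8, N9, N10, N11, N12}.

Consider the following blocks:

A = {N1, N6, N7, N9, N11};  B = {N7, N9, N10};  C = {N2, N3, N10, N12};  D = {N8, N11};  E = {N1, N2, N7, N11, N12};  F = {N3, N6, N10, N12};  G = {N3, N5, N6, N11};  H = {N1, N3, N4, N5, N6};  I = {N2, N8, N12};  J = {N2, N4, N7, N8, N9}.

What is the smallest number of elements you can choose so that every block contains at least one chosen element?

3

Take T = {N3, N7, N8}. Each listed block contains at least one of these, so T is a hitting set of size 3.
The blocks B, H, I are pairwise disjoint, so any hitting set needs a separate element for each — at least 3. Hence 3 is optimal.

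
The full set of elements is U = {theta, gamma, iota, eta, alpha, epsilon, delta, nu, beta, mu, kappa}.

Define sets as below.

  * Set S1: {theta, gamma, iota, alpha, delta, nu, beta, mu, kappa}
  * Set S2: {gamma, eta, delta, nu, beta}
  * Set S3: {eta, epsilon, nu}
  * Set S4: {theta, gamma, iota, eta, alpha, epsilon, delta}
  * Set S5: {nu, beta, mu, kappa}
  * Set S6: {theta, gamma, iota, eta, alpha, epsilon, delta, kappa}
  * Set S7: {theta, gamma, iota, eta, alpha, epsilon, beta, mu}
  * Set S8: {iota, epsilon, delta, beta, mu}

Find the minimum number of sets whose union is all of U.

S5 and S6 together: S5 ∪ S6 = {theta, gamma, iota, eta, alpha, epsilon, delta, nu, beta, mu, kappa} — every element is covered.
No single set has all 11 elements (the largest, S1, has 9), so 2 is optimal.

2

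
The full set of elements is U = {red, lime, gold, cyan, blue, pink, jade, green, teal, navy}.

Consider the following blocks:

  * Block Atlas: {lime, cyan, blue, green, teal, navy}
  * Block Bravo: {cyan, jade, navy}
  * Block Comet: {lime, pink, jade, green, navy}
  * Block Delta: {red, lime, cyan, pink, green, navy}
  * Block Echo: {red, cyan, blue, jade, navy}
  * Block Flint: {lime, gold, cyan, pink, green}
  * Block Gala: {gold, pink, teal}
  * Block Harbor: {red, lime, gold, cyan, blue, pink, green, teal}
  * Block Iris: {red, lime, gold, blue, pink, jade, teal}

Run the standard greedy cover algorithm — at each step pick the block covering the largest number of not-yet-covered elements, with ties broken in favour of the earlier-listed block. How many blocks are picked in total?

2

Greedy: pick Harbor (covers 8 new) → pick Bravo (covers 2 new). Total picks: 2.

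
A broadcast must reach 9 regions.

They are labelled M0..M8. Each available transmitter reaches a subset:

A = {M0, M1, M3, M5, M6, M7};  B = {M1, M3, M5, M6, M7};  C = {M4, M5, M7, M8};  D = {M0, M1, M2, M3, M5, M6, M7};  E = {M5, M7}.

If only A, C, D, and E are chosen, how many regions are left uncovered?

Union of A, C, D, E = {M0, M1, M2, M3, M4, M5, M6, M7, M8} — that's every region, so 0 are uncovered.

0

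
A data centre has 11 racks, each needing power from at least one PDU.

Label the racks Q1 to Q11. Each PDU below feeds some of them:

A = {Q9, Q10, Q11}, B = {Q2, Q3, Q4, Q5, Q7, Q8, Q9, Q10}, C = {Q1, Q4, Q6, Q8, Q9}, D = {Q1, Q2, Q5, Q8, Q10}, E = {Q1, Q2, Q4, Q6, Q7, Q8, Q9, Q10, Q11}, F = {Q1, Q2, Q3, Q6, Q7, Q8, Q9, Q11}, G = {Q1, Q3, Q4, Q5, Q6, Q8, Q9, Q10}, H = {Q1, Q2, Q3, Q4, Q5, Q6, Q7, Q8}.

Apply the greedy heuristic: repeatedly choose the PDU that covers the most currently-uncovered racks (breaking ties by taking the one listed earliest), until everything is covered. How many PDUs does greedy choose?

Greedy: pick E (covers 9 new) → pick B (covers 2 new). Total picks: 2.

2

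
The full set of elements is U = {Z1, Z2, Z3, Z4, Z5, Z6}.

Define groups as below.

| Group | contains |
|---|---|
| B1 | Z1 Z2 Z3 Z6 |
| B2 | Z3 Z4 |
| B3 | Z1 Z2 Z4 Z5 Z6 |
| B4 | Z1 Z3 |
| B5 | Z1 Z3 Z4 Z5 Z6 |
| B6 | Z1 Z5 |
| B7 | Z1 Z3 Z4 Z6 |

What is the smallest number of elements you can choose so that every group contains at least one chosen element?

H = {Z1, Z3} meets every group (each contains at least one member of H), and |H| = 2.
The groups B2, B6 are pairwise disjoint, so any hitting set needs a separate element for each — at least 2. Hence 2 is optimal.

2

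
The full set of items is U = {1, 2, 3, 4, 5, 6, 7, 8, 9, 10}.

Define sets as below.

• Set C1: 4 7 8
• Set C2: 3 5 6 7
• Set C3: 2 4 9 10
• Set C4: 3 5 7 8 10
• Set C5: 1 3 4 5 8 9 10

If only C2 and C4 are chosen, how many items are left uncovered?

4

Union of C2, C4 = {3, 5, 6, 7, 8, 10}.
Not covered: 1, 2, 4, 9 — 4 items.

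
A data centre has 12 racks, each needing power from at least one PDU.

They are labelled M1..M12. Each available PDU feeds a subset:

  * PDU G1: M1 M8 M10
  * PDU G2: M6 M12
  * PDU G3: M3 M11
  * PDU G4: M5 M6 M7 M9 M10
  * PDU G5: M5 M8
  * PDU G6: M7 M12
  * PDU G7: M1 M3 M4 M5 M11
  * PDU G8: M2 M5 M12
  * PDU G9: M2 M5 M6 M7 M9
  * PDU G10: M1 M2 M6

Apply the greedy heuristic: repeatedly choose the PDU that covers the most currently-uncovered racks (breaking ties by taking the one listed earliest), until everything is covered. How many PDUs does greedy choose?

Greedy: pick G4 (covers 5 new) → pick G7 (covers 4 new) → pick G8 (covers 2 new) → pick G1 (covers 1 new). Total picks: 4.

4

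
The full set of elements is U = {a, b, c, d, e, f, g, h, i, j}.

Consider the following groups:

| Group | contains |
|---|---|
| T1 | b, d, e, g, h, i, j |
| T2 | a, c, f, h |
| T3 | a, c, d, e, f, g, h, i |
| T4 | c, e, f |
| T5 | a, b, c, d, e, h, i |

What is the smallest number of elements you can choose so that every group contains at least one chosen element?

2

Take T = {d, f}. Each listed group contains at least one of these, so T is a hitting set of size 2.
No single element lies in every group, so at least 2 are needed and 2 is optimal.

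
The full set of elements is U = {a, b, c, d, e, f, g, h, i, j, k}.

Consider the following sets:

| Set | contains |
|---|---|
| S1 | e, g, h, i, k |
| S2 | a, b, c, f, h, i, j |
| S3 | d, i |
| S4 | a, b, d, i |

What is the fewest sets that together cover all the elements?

3

S1, S2, and S3 cover everything between them: the union {a, b, c, d, e, f, g, h, i, j, k} is all of U.
Only S2 contains c, so S2 is forced; the remaining 4 elements need at least 2 more sets (each remaining set adds at most 3) — so at least 3 sets are needed, and 3 is optimal.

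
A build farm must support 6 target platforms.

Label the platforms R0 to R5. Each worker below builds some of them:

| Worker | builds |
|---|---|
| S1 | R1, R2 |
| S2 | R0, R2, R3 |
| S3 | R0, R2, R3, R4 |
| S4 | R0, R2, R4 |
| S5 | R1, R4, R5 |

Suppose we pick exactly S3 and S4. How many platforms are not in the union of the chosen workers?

Union of S3, S4 = {R0, R2, R3, R4}.
Not covered: R1, R5 — 2 platforms.

2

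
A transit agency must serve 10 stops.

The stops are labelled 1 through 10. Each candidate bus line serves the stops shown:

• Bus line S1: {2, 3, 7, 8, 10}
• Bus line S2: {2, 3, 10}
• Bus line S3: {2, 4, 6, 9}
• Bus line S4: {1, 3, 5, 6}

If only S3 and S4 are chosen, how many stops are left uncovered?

Union of S3, S4 = {1, 2, 3, 4, 5, 6, 9}.
Not covered: 7, 8, 10 — 3 stops.

3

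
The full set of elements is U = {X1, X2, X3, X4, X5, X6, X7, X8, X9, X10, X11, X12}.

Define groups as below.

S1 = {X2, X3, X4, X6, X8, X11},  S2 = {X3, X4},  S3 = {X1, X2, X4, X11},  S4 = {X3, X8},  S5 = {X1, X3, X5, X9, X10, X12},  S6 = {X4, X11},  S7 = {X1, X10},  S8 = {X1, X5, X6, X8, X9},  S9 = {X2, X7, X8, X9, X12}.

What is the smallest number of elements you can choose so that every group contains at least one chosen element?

Take H = {X4, X8, X10}. Each listed group contains at least one of these, so H is a hitting set of size 3.
The groups S6, S7, S9 are pairwise disjoint, so any hitting set needs a separate element for each — at least 3. Hence 3 is optimal.

3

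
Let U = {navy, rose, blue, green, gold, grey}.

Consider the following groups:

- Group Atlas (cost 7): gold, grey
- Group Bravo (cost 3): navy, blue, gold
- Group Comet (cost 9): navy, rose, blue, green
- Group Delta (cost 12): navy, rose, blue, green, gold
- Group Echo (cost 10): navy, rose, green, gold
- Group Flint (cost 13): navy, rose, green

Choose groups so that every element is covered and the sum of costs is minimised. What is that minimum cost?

Atlas, Comet together cover every element (Atlas ∪ Comet = {navy, rose, blue, green, gold, grey}); total cost 7 + 9 = 16.
The greedy pick Bravo, Comet, Atlas costs 19; no covering selection beats 16.

16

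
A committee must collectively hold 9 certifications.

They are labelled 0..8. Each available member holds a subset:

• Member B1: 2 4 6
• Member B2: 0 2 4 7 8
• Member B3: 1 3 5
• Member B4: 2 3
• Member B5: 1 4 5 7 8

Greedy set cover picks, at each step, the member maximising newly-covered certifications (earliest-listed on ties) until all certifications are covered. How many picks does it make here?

Greedy: pick B2 (covers 5 new) → pick B3 (covers 3 new) → pick B1 (covers 1 new). Total picks: 3.

3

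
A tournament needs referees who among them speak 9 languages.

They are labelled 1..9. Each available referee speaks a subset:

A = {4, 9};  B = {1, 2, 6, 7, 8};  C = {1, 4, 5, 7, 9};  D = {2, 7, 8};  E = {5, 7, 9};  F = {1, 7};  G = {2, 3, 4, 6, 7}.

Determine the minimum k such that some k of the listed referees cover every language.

B and C and G together: B ∪ C ∪ G = {1, 2, 3, 4, 5, 6, 7, 8, 9} — every language is covered.
Only G contains 3, so G is forced; the remaining 4 languages need at least 2 more referees (each remaining referee adds at most 3) — so at least 3 referees are needed, and 3 is optimal.

3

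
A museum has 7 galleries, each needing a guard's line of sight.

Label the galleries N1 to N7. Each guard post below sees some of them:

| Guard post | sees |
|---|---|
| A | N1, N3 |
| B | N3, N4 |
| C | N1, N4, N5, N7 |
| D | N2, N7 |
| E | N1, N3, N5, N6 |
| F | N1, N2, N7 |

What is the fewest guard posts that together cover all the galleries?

Take {C, E, F}. Their union is {N1, N2, N3, N4, N5, N6, N7}, which is all 7 galleries.
Only E contains N6, so E is forced; the remaining 3 galleries need at least 2 more guard posts (each remaining guard post adds at most 2) — so at least 3 guard posts are needed, and 3 is optimal.

3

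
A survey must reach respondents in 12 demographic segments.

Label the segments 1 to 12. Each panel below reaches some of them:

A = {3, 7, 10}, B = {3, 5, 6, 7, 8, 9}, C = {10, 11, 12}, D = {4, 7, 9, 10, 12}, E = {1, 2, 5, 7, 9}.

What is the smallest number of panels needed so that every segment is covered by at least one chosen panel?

Take {B, C, D, E}. Their union is {1, 2, 3, 4, 5, 6, 7, 8, 9, 10, 11, 12}, which is all 12 segments.
Only E contains 1, so E is forced; the remaining 7 segments need at least 3 more panels (each remaining panel adds at most 3) — so at least 4 panels are needed, and 4 is optimal.

4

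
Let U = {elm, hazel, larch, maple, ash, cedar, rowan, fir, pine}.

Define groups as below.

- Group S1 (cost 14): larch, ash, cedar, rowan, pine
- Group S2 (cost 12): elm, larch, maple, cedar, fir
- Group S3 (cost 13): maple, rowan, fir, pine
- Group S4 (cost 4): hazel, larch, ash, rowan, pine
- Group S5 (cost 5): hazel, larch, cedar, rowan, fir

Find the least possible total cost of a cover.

S2, S4 together cover every item (S2 ∪ S4 = {elm, hazel, larch, maple, ash, cedar, rowan, fir, pine}); total cost 12 + 4 = 16.
The greedy pick S4, S5, S2 costs 21; no covering selection beats 16.

16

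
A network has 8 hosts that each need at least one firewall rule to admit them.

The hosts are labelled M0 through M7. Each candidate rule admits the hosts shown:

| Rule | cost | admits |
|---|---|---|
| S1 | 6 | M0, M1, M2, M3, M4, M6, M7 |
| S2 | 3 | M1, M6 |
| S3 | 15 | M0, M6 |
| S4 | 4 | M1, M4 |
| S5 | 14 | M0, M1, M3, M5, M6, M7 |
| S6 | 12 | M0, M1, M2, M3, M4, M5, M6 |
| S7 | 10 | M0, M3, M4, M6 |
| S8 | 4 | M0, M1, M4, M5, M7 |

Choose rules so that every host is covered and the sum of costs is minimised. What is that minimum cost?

10

S1, S8 together cover every host (S1 ∪ S8 = {M0, M1, M2, M3, M4, M5, M6, M7}); total cost 6 + 4 = 10.
No covering selection has total cost below 10.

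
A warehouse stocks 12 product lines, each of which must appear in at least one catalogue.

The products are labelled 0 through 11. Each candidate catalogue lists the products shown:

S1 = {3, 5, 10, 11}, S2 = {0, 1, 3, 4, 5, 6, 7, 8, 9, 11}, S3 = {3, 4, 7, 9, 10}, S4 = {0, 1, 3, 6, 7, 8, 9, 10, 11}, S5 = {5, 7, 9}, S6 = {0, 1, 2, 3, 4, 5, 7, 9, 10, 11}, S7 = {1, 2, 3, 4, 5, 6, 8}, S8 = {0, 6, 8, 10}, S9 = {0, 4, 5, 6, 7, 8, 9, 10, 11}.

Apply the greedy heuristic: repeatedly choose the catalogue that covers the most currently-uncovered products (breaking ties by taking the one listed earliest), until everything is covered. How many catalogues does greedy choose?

Greedy: pick S2 (covers 10 new) → pick S6 (covers 2 new). Total picks: 2.

2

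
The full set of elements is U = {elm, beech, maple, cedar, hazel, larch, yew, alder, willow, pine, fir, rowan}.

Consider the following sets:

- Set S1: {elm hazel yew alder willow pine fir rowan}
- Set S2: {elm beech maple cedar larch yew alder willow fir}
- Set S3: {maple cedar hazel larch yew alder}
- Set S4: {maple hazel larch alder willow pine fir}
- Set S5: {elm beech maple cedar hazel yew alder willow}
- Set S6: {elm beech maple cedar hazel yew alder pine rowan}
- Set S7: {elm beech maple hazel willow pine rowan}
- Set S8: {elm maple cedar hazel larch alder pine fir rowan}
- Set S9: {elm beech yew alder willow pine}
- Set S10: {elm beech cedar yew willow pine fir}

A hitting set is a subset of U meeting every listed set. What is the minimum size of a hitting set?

H = {cedar, willow} meets every set (each contains at least one member of H), and |H| = 2.
No single element lies in every set, so at least 2 are needed and 2 is optimal.

2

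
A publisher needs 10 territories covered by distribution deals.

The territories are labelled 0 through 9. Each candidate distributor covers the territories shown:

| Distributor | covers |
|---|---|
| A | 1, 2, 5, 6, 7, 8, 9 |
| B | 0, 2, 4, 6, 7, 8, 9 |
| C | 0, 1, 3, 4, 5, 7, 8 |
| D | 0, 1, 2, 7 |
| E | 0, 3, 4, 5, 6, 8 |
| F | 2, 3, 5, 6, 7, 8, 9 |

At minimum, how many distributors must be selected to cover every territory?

C and F together: C ∪ F = {0, 1, 2, 3, 4, 5, 6, 7, 8, 9} — every territory is covered.
No single distributor has all 10 territories (the largest, A, has 7), so 2 is optimal.

2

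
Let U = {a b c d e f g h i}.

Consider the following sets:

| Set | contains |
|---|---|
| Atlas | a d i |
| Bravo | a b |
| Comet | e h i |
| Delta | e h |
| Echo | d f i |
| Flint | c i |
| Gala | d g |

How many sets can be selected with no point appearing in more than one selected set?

4

Bravo, Delta, Flint, Gala are pairwise disjoint (Bravo={a,b}; Delta={e,h}; Flint={c,i}; Gala={d,g}).
Every remaining set overlaps one of these, and no 5 of the listed sets are pairwise disjoint, so 4 is the maximum.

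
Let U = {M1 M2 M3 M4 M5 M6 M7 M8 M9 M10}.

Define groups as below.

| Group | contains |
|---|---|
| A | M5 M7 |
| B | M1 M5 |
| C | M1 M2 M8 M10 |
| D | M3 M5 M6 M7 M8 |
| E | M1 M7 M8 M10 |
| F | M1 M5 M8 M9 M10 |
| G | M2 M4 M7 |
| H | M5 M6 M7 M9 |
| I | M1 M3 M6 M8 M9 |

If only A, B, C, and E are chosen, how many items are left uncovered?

4

Union of A, B, C, E = {M1, M2, M5, M7, M8, M10}.
Not covered: M3, M4, M6, M9 — 4 items.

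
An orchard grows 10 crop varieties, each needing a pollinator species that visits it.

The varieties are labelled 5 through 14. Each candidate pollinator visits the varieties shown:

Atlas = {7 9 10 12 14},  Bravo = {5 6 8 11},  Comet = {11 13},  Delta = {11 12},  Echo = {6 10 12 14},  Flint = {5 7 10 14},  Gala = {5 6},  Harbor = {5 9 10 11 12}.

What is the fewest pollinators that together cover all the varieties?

3

Take {Atlas, Bravo, Comet}. Their union is {5, 6, 7, 8, 9, 10, 11, 12, 13, 14}, which is all 10 varieties.
Only Bravo contains 8, so Bravo is forced; the remaining 6 varieties need at least 2 more pollinators (each remaining pollinator adds at most 5) — so at least 3 pollinators are needed, and 3 is optimal.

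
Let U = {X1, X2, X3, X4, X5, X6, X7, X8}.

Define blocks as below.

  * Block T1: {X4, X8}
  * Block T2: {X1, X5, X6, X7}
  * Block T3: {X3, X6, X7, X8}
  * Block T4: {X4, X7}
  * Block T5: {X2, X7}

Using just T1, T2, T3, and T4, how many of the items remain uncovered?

Union of T1, T2, T3, T4 = {X1, X3, X4, X5, X6, X7, X8}.
Not covered: X2 — 1 item.

1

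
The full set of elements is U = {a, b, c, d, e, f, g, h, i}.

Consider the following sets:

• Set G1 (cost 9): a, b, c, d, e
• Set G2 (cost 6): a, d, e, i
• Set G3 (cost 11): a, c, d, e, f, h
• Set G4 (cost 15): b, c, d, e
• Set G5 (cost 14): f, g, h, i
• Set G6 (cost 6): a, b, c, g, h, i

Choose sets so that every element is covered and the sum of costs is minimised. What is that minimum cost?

G3, G6 together cover every element (G3 ∪ G6 = {a, b, c, d, e, f, g, h, i}); total cost 11 + 6 = 17.
The greedy pick G6, G2, G3 costs 23; no covering selection beats 17.

17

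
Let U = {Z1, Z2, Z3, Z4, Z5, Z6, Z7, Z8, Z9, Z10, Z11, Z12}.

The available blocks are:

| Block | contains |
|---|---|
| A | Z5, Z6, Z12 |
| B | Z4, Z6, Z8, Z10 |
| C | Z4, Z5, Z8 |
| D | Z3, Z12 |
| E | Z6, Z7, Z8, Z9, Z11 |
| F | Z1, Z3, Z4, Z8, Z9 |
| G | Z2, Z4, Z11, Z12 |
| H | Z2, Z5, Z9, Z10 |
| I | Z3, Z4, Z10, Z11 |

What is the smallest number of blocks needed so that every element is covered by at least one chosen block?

4

Take {E, F, G, H}. Their union is {Z1, Z2, Z3, Z4, Z5, Z6, Z7, Z8, Z9, Z10, Z11, Z12}, which is all 12 elements.
Only F contains Z1, so F is forced; the remaining 7 elements need at least 3 more blocks (each remaining block adds at most 3) — so at least 4 blocks are needed, and 4 is optimal.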